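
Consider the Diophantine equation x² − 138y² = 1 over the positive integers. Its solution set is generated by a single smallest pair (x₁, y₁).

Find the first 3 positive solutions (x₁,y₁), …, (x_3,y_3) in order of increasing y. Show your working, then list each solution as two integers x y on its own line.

√138 = [11; 1,2,1,22, …], period ℓ=4 (even) → k=3
step 0: (11, 1)  from 11·(1,0) + (0,1)
…
step 2: (35, 3)  from 2·(12,1) + (11,1)
step 3: (47, 4)  from 1·(35,3) + (12,1)
(x₁, y₁) = (47, 4);  47² − 138·4² = 1 ✓
k=2:  x_2 = 47·47+138·4·4 = 4417,  y_2 = 47·4+4·47 = 376
k=3:  x_3 = 47·4417+138·4·376 = 415151,  y_3 = 47·376+4·4417 = 35340

47 4
4417 376
415151 35340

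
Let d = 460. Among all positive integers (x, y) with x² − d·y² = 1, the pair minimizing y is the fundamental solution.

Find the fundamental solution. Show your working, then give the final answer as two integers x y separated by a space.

√460 = [21; 2,4,3,1,2,10,2,1,3,4,2,42, …], period ℓ=12 (even) → k=11
step 0: (21, 1)  from 21·(1,0) + (0,1)
…
step 2: (193, 9)  from 4·(43,2) + (21,1)
step 3: (622, 29)  from 3·(193,9) + (43,2)
step 4: (815, 38)  from 1·(622,29) + (193,9)
…
step 6: (23335, 1088)  from 10·(2252,105) + (815,38)
step 7: (48922, 2281)  from 2·(23335,1088) + (2252,105)
step 8: (72257, 3369)  from 1·(48922,2281) + (23335,1088)
step 9: (265693, 12388)  from 3·(72257,3369) + (48922,2281)
step 10: (1135029, 52921)  from 4·(265693,12388) + (72257,3369)
step 11: (2535751, 118230)  from 2·(1135029,52921) + (265693,12388)
→ (2535751, 118230).  Check: 2535751²=6430033134001, 460·118230²=6430033134000, difference 1.

2535751 118230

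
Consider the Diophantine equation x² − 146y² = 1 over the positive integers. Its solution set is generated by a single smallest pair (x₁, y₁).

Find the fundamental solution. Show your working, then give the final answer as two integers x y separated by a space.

145 12

[12; 12,24] for √146; ℓ=2 ⇒ convergent index 1
a_0=12:  p_0=12·1+0=12,  q_0=12·0+1=1
a_1=12:  p_1=12·12+1=145,  q_1=12·1+0=12
→ (145, 12).  Check: 145²=21025, 146·12²=21024, difference 1.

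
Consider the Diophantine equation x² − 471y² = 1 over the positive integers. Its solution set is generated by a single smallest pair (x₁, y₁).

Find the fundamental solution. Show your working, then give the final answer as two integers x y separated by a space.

[21; 1,2,2,1,3,…,2,1,42] for √471; ℓ=14 ⇒ convergent index 13
i=0: a=21 ⇒ p=21, q=1
…
i=2: a=2 ⇒ p=65, q=3
…
i=12: a=2 ⇒ p=5506953, q=253747
i=13: a=1 ⇒ p=7838695, q=361188
(x₁, y₁) = (7838695, 361188);  7838695² − 471·361188² = 1 ✓

7838695 361188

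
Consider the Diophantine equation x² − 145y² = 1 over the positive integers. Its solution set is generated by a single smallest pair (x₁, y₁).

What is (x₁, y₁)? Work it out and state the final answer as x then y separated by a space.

289 24

√145 → a₀=12, period (24); ℓ=1 odd so k=1
i=0: a=12 ⇒ p=12, q=1
i=1: a=24 ⇒ p=289, q=24
(x₁, y₁) = (289, 24);  289² − 145·24² = 1 ✓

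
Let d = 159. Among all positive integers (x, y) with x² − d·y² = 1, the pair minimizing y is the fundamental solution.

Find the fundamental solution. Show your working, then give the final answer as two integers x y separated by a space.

1324 105

√159 → a₀=12, period (1,1,1,1,3,1,1,1,1,24); ℓ=10 even so k=9
a_0=12:  p_0=12·1+0=12,  q_0=12·0+1=1
a_1=1:  p_1=1·12+1=13,  q_1=1·1+0=1
…
a_4=1:  p_4=1·38+25=63,  q_4=1·3+2=5
…
a_6=1:  p_6=1·227+63=290,  q_6=1·18+5=23
a_7=1:  p_7=1·290+227=517,  q_7=1·23+18=41
a_8=1:  p_8=1·517+290=807,  q_8=1·41+23=64
a_9=1:  p_9=1·807+517=1324,  q_9=1·64+41=105
fundamental: x₁=1324, y₁=105  (since 1752976 − 159·11025 = 1)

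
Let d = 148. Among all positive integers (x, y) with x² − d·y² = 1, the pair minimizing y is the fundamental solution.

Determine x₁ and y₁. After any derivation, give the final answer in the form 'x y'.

73 6

√148 → a₀=12, period (6,24); ℓ=2 even so k=1
k=0  a_k=12  p_k/q_k = 12/1
k=1  a_k=6  p_k/q_k = 73/6
(x₁, y₁) = (73, 6);  73² − 148·6² = 1 ✓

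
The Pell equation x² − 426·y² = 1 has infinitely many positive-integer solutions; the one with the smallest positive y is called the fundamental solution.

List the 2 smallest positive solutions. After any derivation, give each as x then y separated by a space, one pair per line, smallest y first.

88751 4300
15753480001 763258600

√426 → a₀=20, period (1,1,1,3,2,6,2,3,1,1,1,40); ℓ=12 even so k=11
i=0: a=20 ⇒ p=20, q=1
i=1: a=1 ⇒ p=21, q=1
…
i=5: a=2 ⇒ p=516, q=25
i=6: a=6 ⇒ p=3323, q=161
i=7: a=2 ⇒ p=7162, q=347
i=8: a=3 ⇒ p=24809, q=1202
i=9: a=1 ⇒ p=31971, q=1549
i=10: a=1 ⇒ p=56780, q=2751
i=11: a=1 ⇒ p=88751, q=4300
fundamental: x₁=88751, y₁=4300  (since 7876740001 − 426·18490000 = 1)
n=2: (88751,4300)∘(88751,4300) = (88751·88751+426·4300·4300, 88751·4300+4300·88751) = (15753480001,763258600)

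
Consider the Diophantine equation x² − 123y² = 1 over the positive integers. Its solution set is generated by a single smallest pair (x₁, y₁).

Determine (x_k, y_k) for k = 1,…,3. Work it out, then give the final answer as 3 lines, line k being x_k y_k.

122 11
29767 2684
7263026 654885

[11; 11,22] for √123; ℓ=2 ⇒ convergent index 1
k=0  a_k=11  p_k/q_k = 11/1
k=1  a_k=11  p_k/q_k = 122/11
(x₁, y₁) = (122, 11);  122² − 123·11² = 1 ✓
n=2: (122,11)∘(122,11) = (122·122+123·11·11, 122·11+11·122) = (29767,2684)
n=3: (29767,2684)∘(122,11) = (122·29767+123·11·2684, 122·2684+11·29767) = (7263026,654885)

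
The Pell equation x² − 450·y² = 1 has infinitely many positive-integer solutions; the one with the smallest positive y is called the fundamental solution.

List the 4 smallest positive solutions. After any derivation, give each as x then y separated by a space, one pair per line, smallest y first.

19601 924
768398401 36222648
30122754096401 1420000245972
1180872205318713601 55666849606371696

[21; 4,1,2,4,2,1,4,42] for √450; ℓ=8 ⇒ convergent index 7
k=0  a_k=21  p_k/q_k = 21/1
k=1  a_k=4  p_k/q_k = 85/4
k=2  a_k=1  p_k/q_k = 106/5
…
k=6  a_k=1  p_k/q_k = 4179/197
k=7  a_k=4  p_k/q_k = 19601/924
→ (19601, 924).  Check: 19601²=384199201, 450·924²=384199200, difference 1.
(x_2, y_2) = (19601·19601 + 450·924·924, 19601·924 + 924·19601) = (768398401, 36222648)
(x_3, y_3) = (19601·768398401 + 450·924·36222648, 19601·36222648 + 924·768398401) = (30122754096401, 1420000245972)
(x_4, y_4) = (19601·30122754096401 + 450·924·1420000245972, 19601·1420000245972 + 924·30122754096401) = (1180872205318713601, 55666849606371696)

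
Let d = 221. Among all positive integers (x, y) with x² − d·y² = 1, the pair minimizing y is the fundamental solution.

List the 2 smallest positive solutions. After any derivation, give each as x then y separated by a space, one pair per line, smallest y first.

1665 112
5544449 372960

√221 → a₀=14, period (1,6,2,6,1,28); ℓ=6 even so k=5
k=0  a_k=14  p_k/q_k = 14/1
k=1  a_k=1  p_k/q_k = 15/1
k=2  a_k=6  p_k/q_k = 104/7
k=3  a_k=2  p_k/q_k = 223/15
k=4  a_k=6  p_k/q_k = 1442/97
k=5  a_k=1  p_k/q_k = 1665/112
→ (1665, 112).  Check: 1665²=2772225, 221·112²=2772224, difference 1.
n=2: (1665,112)∘(1665,112) = (1665·1665+221·112·112, 1665·112+112·1665) = (5544449,372960)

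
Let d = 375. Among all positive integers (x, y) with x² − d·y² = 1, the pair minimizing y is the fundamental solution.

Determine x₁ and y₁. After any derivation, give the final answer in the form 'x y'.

15124 781

d=375: √d = [19; 2,1,2,1,5,1,2,1,2,38] (ℓ=10, even), read p_9/q_9
i=0: a=19 ⇒ p=19, q=1
…
i=3: a=2 ⇒ p=155, q=8
i=4: a=1 ⇒ p=213, q=11
…
i=6: a=1 ⇒ p=1433, q=74
…
i=8: a=1 ⇒ p=5519, q=285
i=9: a=2 ⇒ p=15124, q=781
fundamental: x₁=15124, y₁=781  (since 228735376 − 375·609961 = 1)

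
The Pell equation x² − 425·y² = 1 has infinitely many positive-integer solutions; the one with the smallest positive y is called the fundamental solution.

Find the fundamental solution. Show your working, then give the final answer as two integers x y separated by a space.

√425 = [20; 1,1,1,1,1,1,40, …], period ℓ=7 (odd) → k=13
k=0  a_k=20  p_k/q_k = 20/1
…
k=12  a_k=1  p_k/q_k = 88420/4289
k=13  a_k=1  p_k/q_k = 143649/6968
(x₁, y₁) = (143649, 6968);  143649² − 425·6968² = 1 ✓

143649 6968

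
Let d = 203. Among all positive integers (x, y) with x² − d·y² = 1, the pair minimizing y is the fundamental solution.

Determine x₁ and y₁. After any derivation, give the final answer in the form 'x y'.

57 4

[14; 4,28] for √203; ℓ=2 ⇒ convergent index 1
step 0: (14, 1)  from 14·(1,0) + (0,1)
step 1: (57, 4)  from 4·(14,1) + (1,0)
fundamental: x₁=57, y₁=4  (since 3249 − 203·16 = 1)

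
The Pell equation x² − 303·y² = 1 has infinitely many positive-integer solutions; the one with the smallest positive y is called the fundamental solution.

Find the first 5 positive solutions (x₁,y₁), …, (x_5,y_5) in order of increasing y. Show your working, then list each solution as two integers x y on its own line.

d=303: √d = [17; 2,2,5,2,2,34] (ℓ=6, even), read p_5/q_5
a_0=17:  p_0=17·1+0=17,  q_0=17·0+1=1
a_1=2:  p_1=2·17+1=35,  q_1=2·1+0=2
a_2=2:  p_2=2·35+17=87,  q_2=2·2+1=5
a_3=5:  p_3=5·87+35=470,  q_3=5·5+2=27
a_4=2:  p_4=2·470+87=1027,  q_4=2·27+5=59
a_5=2:  p_5=2·1027+470=2524,  q_5=2·59+27=145
fundamental: x₁=2524, y₁=145  (since 6370576 − 303·21025 = 1)
n=2: (2524,145)∘(2524,145) = (2524·2524+303·145·145, 2524·145+145·2524) = (12741151,731960)
n=3: (12741151,731960)∘(2524,145) = (2524·12741151+303·145·731960, 2524·731960+145·12741151) = (64317327724,3694933935)
n=4: (64317327724,3694933935)∘(2524,145) = (2524·64317327724+303·145·3694933935, 2524·3694933935+145·64317327724) = (324673857609601,18652025771920)
n=5: (324673857609601,18652025771920)∘(2524,145) = (2524·324673857609601+303·145·18652025771920, 2524·18652025771920+145·324673857609601) = (1638953568895938124,94155422401718225)

2524 145
12741151 731960
64317327724 3694933935
324673857609601 18652025771920
1638953568895938124 94155422401718225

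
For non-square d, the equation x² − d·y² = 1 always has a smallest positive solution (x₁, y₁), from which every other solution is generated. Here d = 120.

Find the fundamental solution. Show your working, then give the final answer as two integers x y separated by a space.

d=120: √d = [10; 1,20] (ℓ=2, even), read p_1/q_1
step 0: (10, 1)  from 10·(1,0) + (0,1)
step 1: (11, 1)  from 1·(10,1) + (1,0)
fundamental: x₁=11, y₁=1  (since 121 − 120·1 = 1)

11 1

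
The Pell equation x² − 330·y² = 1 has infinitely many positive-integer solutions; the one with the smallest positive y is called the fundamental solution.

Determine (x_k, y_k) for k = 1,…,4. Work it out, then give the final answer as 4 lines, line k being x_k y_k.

[18; 6,36] for √330; ℓ=2 ⇒ convergent index 1
step 0: (18, 1)  from 18·(1,0) + (0,1)
step 1: (109, 6)  from 6·(18,1) + (1,0)
fundamental: x₁=109, y₁=6  (since 11881 − 330·36 = 1)
(x_2, y_2) = (109·109 + 330·6·6, 109·6 + 6·109) = (23761, 1308)
(x_3, y_3) = (109·23761 + 330·6·1308, 109·1308 + 6·23761) = (5179789, 285138)
(x_4, y_4) = (109·5179789 + 330·6·285138, 109·285138 + 6·5179789) = (1129170241, 62158776)

109 6
23761 1308
5179789 285138
1129170241 62158776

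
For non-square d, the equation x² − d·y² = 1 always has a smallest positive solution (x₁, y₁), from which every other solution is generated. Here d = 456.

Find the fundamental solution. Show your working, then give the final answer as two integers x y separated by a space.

[21; 2,1,4,1,2,42] for √456; ℓ=6 ⇒ convergent index 5
i=0: a=21 ⇒ p=21, q=1
i=1: a=2 ⇒ p=43, q=2
i=2: a=1 ⇒ p=64, q=3
i=3: a=4 ⇒ p=299, q=14
i=4: a=1 ⇒ p=363, q=17
i=5: a=2 ⇒ p=1025, q=48
(x₁, y₁) = (1025, 48);  1025² − 456·48² = 1 ✓

1025 48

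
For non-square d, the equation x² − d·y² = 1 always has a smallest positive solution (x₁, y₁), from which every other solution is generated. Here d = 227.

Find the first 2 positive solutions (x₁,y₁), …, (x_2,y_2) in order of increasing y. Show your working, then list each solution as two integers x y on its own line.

226 15
102151 6780

d=227: √d = [15; 15,30] (ℓ=2, even), read p_1/q_1
k=0  a_k=15  p_k/q_k = 15/1
k=1  a_k=15  p_k/q_k = 226/15
→ (226, 15).  Check: 226²=51076, 227·15²=51075, difference 1.
(x_2, y_2) = (226·226 + 227·15·15, 226·15 + 15·226) = (102151, 6780)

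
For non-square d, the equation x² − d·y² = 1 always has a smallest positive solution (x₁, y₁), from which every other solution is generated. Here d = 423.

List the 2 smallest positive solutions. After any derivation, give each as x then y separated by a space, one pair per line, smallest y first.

4607 224
42448897 2063936

d=423: √d = [20; 1,1,3,4,3,1,1,40] (ℓ=8, even), read p_7/q_7
a_0=20:  p_0=20·1+0=20,  q_0=20·0+1=1
a_1=1:  p_1=1·20+1=21,  q_1=1·1+0=1
a_2=1:  p_2=1·21+20=41,  q_2=1·1+1=2
a_3=3:  p_3=3·41+21=144,  q_3=3·2+1=7
a_4=4:  p_4=4·144+41=617,  q_4=4·7+2=30
…
a_6=1:  p_6=1·1995+617=2612,  q_6=1·97+30=127
a_7=1:  p_7=1·2612+1995=4607,  q_7=1·127+97=224
→ (4607, 224).  Check: 4607²=21224449, 423·224²=21224448, difference 1.
(x_2, y_2) = (4607·4607 + 423·224·224, 4607·224 + 224·4607) = (42448897, 2063936)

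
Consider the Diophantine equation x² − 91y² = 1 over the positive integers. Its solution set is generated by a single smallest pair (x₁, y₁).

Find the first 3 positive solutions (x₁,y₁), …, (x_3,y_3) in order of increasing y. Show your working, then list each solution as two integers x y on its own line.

[9; 1,1,5,1,5,1,1,18] for √91; ℓ=8 ⇒ convergent index 7
k=0  a_k=9  p_k/q_k = 9/1
k=1  a_k=1  p_k/q_k = 10/1
k=2  a_k=1  p_k/q_k = 19/2
…
k=4  a_k=1  p_k/q_k = 124/13
k=5  a_k=5  p_k/q_k = 725/76
k=6  a_k=1  p_k/q_k = 849/89
k=7  a_k=1  p_k/q_k = 1574/165
(x₁, y₁) = (1574, 165);  1574² − 91·165² = 1 ✓
(x_2, y_2) = (1574·1574 + 91·165·165, 1574·165 + 165·1574) = (4954951, 519420)
(x_3, y_3) = (1574·4954951 + 91·165·519420, 1574·519420 + 165·4954951) = (15598184174, 1635133995)

1574 165
4954951 519420
15598184174 1635133995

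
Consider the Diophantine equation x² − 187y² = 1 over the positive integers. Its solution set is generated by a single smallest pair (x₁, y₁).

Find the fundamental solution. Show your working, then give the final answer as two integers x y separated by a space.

1682 123

d=187: √d = [13; 1,2,13,2,1,26] (ℓ=6, even), read p_5/q_5
step 0: (13, 1)  from 13·(1,0) + (0,1)
step 1: (14, 1)  from 1·(13,1) + (1,0)
…
step 3: (547, 40)  from 13·(41,3) + (14,1)
step 4: (1135, 83)  from 2·(547,40) + (41,3)
step 5: (1682, 123)  from 1·(1135,83) + (547,40)
→ (1682, 123).  Check: 1682²=2829124, 187·123²=2829123, difference 1.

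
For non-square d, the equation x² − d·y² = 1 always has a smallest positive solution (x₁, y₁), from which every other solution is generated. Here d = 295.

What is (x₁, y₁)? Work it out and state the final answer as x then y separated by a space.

[17; 5,1,2,3,2,6,2,3,2,1,5,34] for √295; ℓ=12 ⇒ convergent index 11
a_0=17:  p_0=17·1+0=17,  q_0=17·0+1=1
…
a_6=6:  p_6=6·2250+979=14479,  q_6=6·131+57=843
…
a_9=2:  p_9=2·108103+31208=247414,  q_9=2·6294+1817=14405
a_10=1:  p_10=1·247414+108103=355517,  q_10=1·14405+6294=20699
a_11=5:  p_11=5·355517+247414=2024999,  q_11=5·20699+14405=117900
fundamental: x₁=2024999, y₁=117900  (since 4100620950001 − 295·13900410000 = 1)

2024999 117900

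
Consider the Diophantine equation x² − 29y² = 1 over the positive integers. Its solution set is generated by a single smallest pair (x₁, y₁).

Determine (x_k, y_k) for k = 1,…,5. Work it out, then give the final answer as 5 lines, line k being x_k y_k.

9801 1820
192119201 35675640
3765920568201 699313893460
73819574785756801 13707950903927280
1447011301184484245001 268703252919468649100

√29 → a₀=5, period (2,1,1,2,10); ℓ=5 odd so k=9
a_0=5:  p_0=5·1+0=5,  q_0=5·0+1=1
a_1=2:  p_1=2·5+1=11,  q_1=2·1+0=2
…
a_3=1:  p_3=1·16+11=27,  q_3=1·3+2=5
…
a_5=10:  p_5=10·70+27=727,  q_5=10·13+5=135
a_6=2:  p_6=2·727+70=1524,  q_6=2·135+13=283
a_7=1:  p_7=1·1524+727=2251,  q_7=1·283+135=418
a_8=1:  p_8=1·2251+1524=3775,  q_8=1·418+283=701
a_9=2:  p_9=2·3775+2251=9801,  q_9=2·701+418=1820
fundamental: x₁=9801, y₁=1820  (since 96059601 − 29·3312400 = 1)
n=2: (9801,1820)∘(9801,1820) = (9801·9801+29·1820·1820, 9801·1820+1820·9801) = (192119201,35675640)
n=3: (192119201,35675640)∘(9801,1820) = (9801·192119201+29·1820·35675640, 9801·35675640+1820·192119201) = (3765920568201,699313893460)
n=4: (3765920568201,699313893460)∘(9801,1820) = (9801·3765920568201+29·1820·699313893460, 9801·699313893460+1820·3765920568201) = (73819574785756801,13707950903927280)
n=5: (73819574785756801,13707950903927280)∘(9801,1820) = (9801·73819574785756801+29·1820·13707950903927280, 9801·13707950903927280+1820·73819574785756801) = (1447011301184484245001,268703252919468649100)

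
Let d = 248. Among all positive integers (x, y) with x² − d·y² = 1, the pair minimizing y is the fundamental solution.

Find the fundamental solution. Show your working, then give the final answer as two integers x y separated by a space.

√248 = [15; 1,2,1,30, …], period ℓ=4 (even) → k=3
a_0=15:  p_0=15·1+0=15,  q_0=15·0+1=1
…
a_2=2:  p_2=2·16+15=47,  q_2=2·1+1=3
a_3=1:  p_3=1·47+16=63,  q_3=1·3+1=4
fundamental: x₁=63, y₁=4  (since 3969 − 248·16 = 1)

63 4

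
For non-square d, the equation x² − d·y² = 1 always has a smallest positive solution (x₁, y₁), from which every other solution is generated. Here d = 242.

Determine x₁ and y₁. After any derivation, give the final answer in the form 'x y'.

19601 1260

[15; 1,1,3,1,14,1,3,1,1,30] for √242; ℓ=10 ⇒ convergent index 9
step 0: (15, 1)  from 15·(1,0) + (0,1)
step 1: (16, 1)  from 1·(15,1) + (1,0)
step 2: (31, 2)  from 1·(16,1) + (15,1)
…
step 6: (2209, 142)  from 1·(2069,133) + (140,9)
…
step 8: (10905, 701)  from 1·(8696,559) + (2209,142)
step 9: (19601, 1260)  from 1·(10905,701) + (8696,559)
→ (19601, 1260).  Check: 19601²=384199201, 242·1260²=384199200, difference 1.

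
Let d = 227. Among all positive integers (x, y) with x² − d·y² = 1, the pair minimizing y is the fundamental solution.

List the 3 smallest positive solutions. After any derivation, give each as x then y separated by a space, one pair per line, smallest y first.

√227 → a₀=15, period (15,30); ℓ=2 even so k=1
k=0  a_k=15  p_k/q_k = 15/1
k=1  a_k=15  p_k/q_k = 226/15
→ (226, 15).  Check: 226²=51076, 227·15²=51075, difference 1.
(226+15√227)^2 = 102151 + 6780√227
(226+15√227)^3 = 46172026 + 3064545√227

226 15
102151 6780
46172026 3064545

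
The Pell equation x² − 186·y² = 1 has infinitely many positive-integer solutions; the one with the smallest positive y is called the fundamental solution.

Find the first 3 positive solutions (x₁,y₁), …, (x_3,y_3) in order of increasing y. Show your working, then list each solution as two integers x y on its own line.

[13; 1,1,1,3,4,3,1,1,1,26] for √186; ℓ=10 ⇒ convergent index 9
i=0: a=13 ⇒ p=13, q=1
…
i=3: a=1 ⇒ p=41, q=3
i=4: a=3 ⇒ p=150, q=11
i=5: a=4 ⇒ p=641, q=47
…
i=7: a=1 ⇒ p=2714, q=199
i=8: a=1 ⇒ p=4787, q=351
i=9: a=1 ⇒ p=7501, q=550
(x₁, y₁) = (7501, 550);  7501² − 186·550² = 1 ✓
n=2: (7501,550)∘(7501,550) = (7501·7501+186·550·550, 7501·550+550·7501) = (112530001,8251100)
n=3: (112530001,8251100)∘(7501,550) = (7501·112530001+186·550·8251100, 7501·8251100+550·112530001) = (1688175067501,123783001650)

7501 550
112530001 8251100
1688175067501 123783001650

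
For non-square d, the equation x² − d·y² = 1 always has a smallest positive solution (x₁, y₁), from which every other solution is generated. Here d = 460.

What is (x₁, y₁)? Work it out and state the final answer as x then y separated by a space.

√460 → a₀=21, period (2,4,3,1,2,10,2,1,3,4,2,42); ℓ=12 even so k=11
a_0=21:  p_0=21·1+0=21,  q_0=21·0+1=1
…
a_3=3:  p_3=3·193+43=622,  q_3=3·9+2=29
…
a_5=2:  p_5=2·815+622=2252,  q_5=2·38+29=105
a_6=10:  p_6=10·2252+815=23335,  q_6=10·105+38=1088
…
a_8=1:  p_8=1·48922+23335=72257,  q_8=1·2281+1088=3369
a_9=3:  p_9=3·72257+48922=265693,  q_9=3·3369+2281=12388
a_10=4:  p_10=4·265693+72257=1135029,  q_10=4·12388+3369=52921
a_11=2:  p_11=2·1135029+265693=2535751,  q_11=2·52921+12388=118230
(x₁, y₁) = (2535751, 118230);  2535751² − 460·118230² = 1 ✓

2535751 118230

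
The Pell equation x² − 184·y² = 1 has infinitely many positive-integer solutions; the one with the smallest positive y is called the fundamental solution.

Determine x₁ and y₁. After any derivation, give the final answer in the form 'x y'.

√184 = [13; 1,1,3,2,1,2,1,2,3,1,1,26, …], period ℓ=12 (even) → k=11
k=0  a_k=13  p_k/q_k = 13/1
k=1  a_k=1  p_k/q_k = 14/1
…
k=7  a_k=1  p_k/q_k = 1153/85
k=8  a_k=2  p_k/q_k = 3147/232
k=9  a_k=3  p_k/q_k = 10594/781
k=10  a_k=1  p_k/q_k = 13741/1013
k=11  a_k=1  p_k/q_k = 24335/1794
(x₁, y₁) = (24335, 1794);  24335² − 184·1794² = 1 ✓

24335 1794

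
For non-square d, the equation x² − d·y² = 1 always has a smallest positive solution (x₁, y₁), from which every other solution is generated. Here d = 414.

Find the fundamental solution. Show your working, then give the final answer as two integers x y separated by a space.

d=414: √d = [20; 2,1,7,2,7,1,2,40] (ℓ=8, even), read p_7/q_7
a_0=20:  p_0=20·1+0=20,  q_0=20·0+1=1
…
a_6=1:  p_6=1·7447+997=8444,  q_6=1·366+49=415
a_7=2:  p_7=2·8444+7447=24335,  q_7=2·415+366=1196
fundamental: x₁=24335, y₁=1196  (since 592192225 − 414·1430416 = 1)

24335 1196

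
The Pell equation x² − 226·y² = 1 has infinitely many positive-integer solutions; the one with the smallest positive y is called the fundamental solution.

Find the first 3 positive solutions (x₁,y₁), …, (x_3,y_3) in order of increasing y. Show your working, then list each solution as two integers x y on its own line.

d=226: √d = [15; 30] (ℓ=1, odd), read p_1/q_1
a_0=15:  p_0=15·1+0=15,  q_0=15·0+1=1
a_1=30:  p_1=30·15+1=451,  q_1=30·1+0=30
→ (451, 30).  Check: 451²=203401, 226·30²=203400, difference 1.
k=2:  x_2 = 451·451+226·30·30 = 406801,  y_2 = 451·30+30·451 = 27060
k=3:  x_3 = 451·406801+226·30·27060 = 366934051,  y_3 = 451·27060+30·406801 = 24408090

451 30
406801 27060
366934051 24408090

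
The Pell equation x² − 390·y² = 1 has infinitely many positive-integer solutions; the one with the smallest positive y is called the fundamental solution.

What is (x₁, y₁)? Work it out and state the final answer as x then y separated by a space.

79 4

d=390: √d = [19; 1,2,1,38] (ℓ=4, even), read p_3/q_3
i=0: a=19 ⇒ p=19, q=1
…
i=2: a=2 ⇒ p=59, q=3
i=3: a=1 ⇒ p=79, q=4
(x₁, y₁) = (79, 4);  79² − 390·4² = 1 ✓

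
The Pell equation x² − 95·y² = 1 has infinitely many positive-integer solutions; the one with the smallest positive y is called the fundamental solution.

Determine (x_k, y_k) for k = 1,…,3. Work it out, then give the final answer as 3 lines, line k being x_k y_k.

√95 → a₀=9, period (1,2,1,18); ℓ=4 even so k=3
i=0: a=9 ⇒ p=9, q=1
i=1: a=1 ⇒ p=10, q=1
i=2: a=2 ⇒ p=29, q=3
i=3: a=1 ⇒ p=39, q=4
fundamental: x₁=39, y₁=4  (since 1521 − 95·16 = 1)
(39+4√95)^2 = 3041 + 312√95
(39+4√95)^3 = 237159 + 24332√95

39 4
3041 312
237159 24332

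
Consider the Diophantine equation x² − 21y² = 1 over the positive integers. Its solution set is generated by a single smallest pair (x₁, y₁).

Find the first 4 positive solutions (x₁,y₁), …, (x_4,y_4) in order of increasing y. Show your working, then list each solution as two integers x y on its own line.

55 12
6049 1320
665335 145188
73180801 15969360

[4; 1,1,2,1,1,8] for √21; ℓ=6 ⇒ convergent index 5
k=0  a_k=4  p_k/q_k = 4/1
k=1  a_k=1  p_k/q_k = 5/1
k=2  a_k=1  p_k/q_k = 9/2
k=3  a_k=2  p_k/q_k = 23/5
k=4  a_k=1  p_k/q_k = 32/7
k=5  a_k=1  p_k/q_k = 55/12
fundamental: x₁=55, y₁=12  (since 3025 − 21·144 = 1)
k=2:  x_2 = 55·55+21·12·12 = 6049,  y_2 = 55·12+12·55 = 1320
k=3:  x_3 = 55·6049+21·12·1320 = 665335,  y_3 = 55·1320+12·6049 = 145188
k=4:  x_4 = 55·665335+21·12·145188 = 73180801,  y_4 = 55·145188+12·665335 = 15969360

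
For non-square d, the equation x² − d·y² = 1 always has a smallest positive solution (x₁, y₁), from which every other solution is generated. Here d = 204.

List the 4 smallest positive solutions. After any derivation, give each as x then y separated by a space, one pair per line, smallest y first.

4999 350
49980001 3499300
499700044999 34986001050
4996000999920001 349790034998600

√204 → a₀=14, period (3,1,1,6,1,1,3,28); ℓ=8 even so k=7
a_0=14:  p_0=14·1+0=14,  q_0=14·0+1=1
a_1=3:  p_1=3·14+1=43,  q_1=3·1+0=3
…
a_3=1:  p_3=1·57+43=100,  q_3=1·4+3=7
a_4=6:  p_4=6·100+57=657,  q_4=6·7+4=46
…
a_6=1:  p_6=1·757+657=1414,  q_6=1·53+46=99
a_7=3:  p_7=3·1414+757=4999,  q_7=3·99+53=350
→ (4999, 350).  Check: 4999²=24990001, 204·350²=24990000, difference 1.
(4999+350√204)^2 = 49980001 + 3499300√204
(4999+350√204)^3 = 499700044999 + 34986001050√204
(4999+350√204)^4 = 4996000999920001 + 349790034998600√204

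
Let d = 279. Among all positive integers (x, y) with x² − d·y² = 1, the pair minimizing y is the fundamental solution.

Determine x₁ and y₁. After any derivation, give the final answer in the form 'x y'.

√279 = [16; 1,2,2,1,2,2,1,32, …], period ℓ=8 (even) → k=7
i=0: a=16 ⇒ p=16, q=1
…
i=3: a=2 ⇒ p=117, q=7
i=4: a=1 ⇒ p=167, q=10
…
i=6: a=2 ⇒ p=1069, q=64
i=7: a=1 ⇒ p=1520, q=91
(x₁, y₁) = (1520, 91);  1520² − 279·91² = 1 ✓

1520 91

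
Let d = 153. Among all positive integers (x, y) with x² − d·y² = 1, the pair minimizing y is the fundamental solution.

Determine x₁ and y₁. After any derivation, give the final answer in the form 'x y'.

2177 176

√153 → a₀=12, period (2,1,2,2,2,1,2,24); ℓ=8 even so k=7
a_0=12:  p_0=12·1+0=12,  q_0=12·0+1=1
…
a_4=2:  p_4=2·99+37=235,  q_4=2·8+3=19
a_5=2:  p_5=2·235+99=569,  q_5=2·19+8=46
a_6=1:  p_6=1·569+235=804,  q_6=1·46+19=65
a_7=2:  p_7=2·804+569=2177,  q_7=2·65+46=176
→ (2177, 176).  Check: 2177²=4739329, 153·176²=4739328, difference 1.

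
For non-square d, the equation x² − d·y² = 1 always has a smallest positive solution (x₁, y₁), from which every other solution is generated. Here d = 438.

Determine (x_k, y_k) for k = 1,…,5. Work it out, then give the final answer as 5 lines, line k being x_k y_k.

[20; 1,12,1,40] for √438; ℓ=4 ⇒ convergent index 3
a_0=20:  p_0=20·1+0=20,  q_0=20·0+1=1
…
a_2=12:  p_2=12·21+20=272,  q_2=12·1+1=13
a_3=1:  p_3=1·272+21=293,  q_3=1·13+1=14
(x₁, y₁) = (293, 14);  293² − 438·14² = 1 ✓
n=2: (293,14)∘(293,14) = (293·293+438·14·14, 293·14+14·293) = (171697,8204)
n=3: (171697,8204)∘(293,14) = (293·171697+438·14·8204, 293·8204+14·171697) = (100614149,4807530)
n=4: (100614149,4807530)∘(293,14) = (293·100614149+438·14·4807530, 293·4807530+14·100614149) = (58959719617,2817204376)
n=5: (58959719617,2817204376)∘(293,14) = (293·58959719617+438·14·2817204376, 293·2817204376+14·58959719617) = (34550295081413,1650876956806)

293 14
171697 8204
100614149 4807530
58959719617 2817204376
34550295081413 1650876956806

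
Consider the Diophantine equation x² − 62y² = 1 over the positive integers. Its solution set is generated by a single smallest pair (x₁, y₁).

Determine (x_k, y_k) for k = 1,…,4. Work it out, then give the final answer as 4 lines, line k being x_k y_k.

63 8
7937 1008
999999 127000
125991937 16000992

√62 = [7; 1,6,1,14, …], period ℓ=4 (even) → k=3
i=0: a=7 ⇒ p=7, q=1
i=1: a=1 ⇒ p=8, q=1
i=2: a=6 ⇒ p=55, q=7
i=3: a=1 ⇒ p=63, q=8
(x₁, y₁) = (63, 8);  63² − 62·8² = 1 ✓
n=2: (63,8)∘(63,8) = (63·63+62·8·8, 63·8+8·63) = (7937,1008)
n=3: (7937,1008)∘(63,8) = (63·7937+62·8·1008, 63·1008+8·7937) = (999999,127000)
n=4: (999999,127000)∘(63,8) = (63·999999+62·8·127000, 63·127000+8·999999) = (125991937,16000992)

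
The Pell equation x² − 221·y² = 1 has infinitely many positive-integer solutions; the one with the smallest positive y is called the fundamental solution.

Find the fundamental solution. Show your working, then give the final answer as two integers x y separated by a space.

1665 112

d=221: √d = [14; 1,6,2,6,1,28] (ℓ=6, even), read p_5/q_5
i=0: a=14 ⇒ p=14, q=1
…
i=2: a=6 ⇒ p=104, q=7
…
i=4: a=6 ⇒ p=1442, q=97
i=5: a=1 ⇒ p=1665, q=112
→ (1665, 112).  Check: 1665²=2772225, 221·112²=2772224, difference 1.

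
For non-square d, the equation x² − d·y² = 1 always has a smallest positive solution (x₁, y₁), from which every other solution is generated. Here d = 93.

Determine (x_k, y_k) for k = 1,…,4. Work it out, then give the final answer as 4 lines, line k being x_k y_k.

√93 → a₀=9, period (1,1,1,4,6,4,1,1,1,18); ℓ=10 even so k=9
step 0: (9, 1)  from 9·(1,0) + (0,1)
…
step 4: (135, 14)  from 4·(29,3) + (19,2)
…
step 6: (3491, 362)  from 4·(839,87) + (135,14)
step 7: (4330, 449)  from 1·(3491,362) + (839,87)
step 8: (7821, 811)  from 1·(4330,449) + (3491,362)
step 9: (12151, 1260)  from 1·(7821,811) + (4330,449)
→ (12151, 1260).  Check: 12151²=147646801, 93·1260²=147646800, difference 1.
k=2:  x_2 = 12151·12151+93·1260·1260 = 295293601,  y_2 = 12151·1260+1260·12151 = 30620520
k=3:  x_3 = 12151·295293601+93·1260·30620520 = 7176225079351,  y_3 = 12151·30620520+1260·295293601 = 744139875780
k=4:  x_4 = 12151·7176225079351+93·1260·744139875780 = 174396621583094401,  y_4 = 12151·744139875780+1260·7176225079351 = 18084087230585040

12151 1260
295293601 30620520
7176225079351 744139875780
174396621583094401 18084087230585040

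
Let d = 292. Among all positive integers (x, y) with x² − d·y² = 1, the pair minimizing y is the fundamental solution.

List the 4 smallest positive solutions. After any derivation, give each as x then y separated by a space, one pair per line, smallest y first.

d=292: √d = [17; 11,2,1,3,8,3,1,2,11,34] (ℓ=10, even), read p_9/q_9
k=0  a_k=17  p_k/q_k = 17/1
k=1  a_k=11  p_k/q_k = 188/11
k=2  a_k=2  p_k/q_k = 393/23
…
k=4  a_k=3  p_k/q_k = 2136/125
k=5  a_k=8  p_k/q_k = 17669/1034
…
k=7  a_k=1  p_k/q_k = 72812/4261
k=8  a_k=2  p_k/q_k = 200767/11749
k=9  a_k=11  p_k/q_k = 2281249/133500
(x₁, y₁) = (2281249, 133500);  2281249² − 292·133500² = 1 ✓
(2281249+133500√292)^2 = 10408194000001 + 609093483000√292
(2281249+133500√292)^3 = 47487364308614281249 + 2778987798000400500√292
(2281249+133500√292)^4 = 216661004683313632776000001 + 12679126270400622186966000√292

2281249 133500
10408194000001 609093483000
47487364308614281249 2778987798000400500
216661004683313632776000001 12679126270400622186966000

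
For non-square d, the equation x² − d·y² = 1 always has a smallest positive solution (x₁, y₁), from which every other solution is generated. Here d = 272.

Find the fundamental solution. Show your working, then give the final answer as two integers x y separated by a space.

d=272: √d = [16; 2,32] (ℓ=2, even), read p_1/q_1
i=0: a=16 ⇒ p=16, q=1
i=1: a=2 ⇒ p=33, q=2
(x₁, y₁) = (33, 2);  33² − 272·2² = 1 ✓

33 2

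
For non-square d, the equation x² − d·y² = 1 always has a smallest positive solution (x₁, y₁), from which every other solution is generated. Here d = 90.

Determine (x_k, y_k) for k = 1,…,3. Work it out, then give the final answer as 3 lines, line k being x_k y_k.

19 2
721 76
27379 2886

√90 = [9; 2,18, …], period ℓ=2 (even) → k=1
i=0: a=9 ⇒ p=9, q=1
i=1: a=2 ⇒ p=19, q=2
(x₁, y₁) = (19, 2);  19² − 90·2² = 1 ✓
n=2: (19,2)∘(19,2) = (19·19+90·2·2, 19·2+2·19) = (721,76)
n=3: (721,76)∘(19,2) = (19·721+90·2·76, 19·76+2·721) = (27379,2886)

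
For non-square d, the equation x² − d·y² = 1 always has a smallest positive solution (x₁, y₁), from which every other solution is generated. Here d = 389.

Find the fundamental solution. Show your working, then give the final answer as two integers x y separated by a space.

3287049 166660

√389 → a₀=19, period (1,2,1,1,1,1,2,1,38); ℓ=9 odd so k=17
k=0  a_k=19  p_k/q_k = 19/1
…
k=2  a_k=2  p_k/q_k = 59/3
…
k=4  a_k=1  p_k/q_k = 138/7
k=5  a_k=1  p_k/q_k = 217/11
…
k=8  a_k=1  p_k/q_k = 1282/65
…
k=14  a_k=1  p_k/q_k = 556329/28207
k=15  a_k=1  p_k/q_k = 910240/46151
k=16  a_k=2  p_k/q_k = 2376809/120509
k=17  a_k=1  p_k/q_k = 3287049/166660
→ (3287049, 166660).  Check: 3287049²=10804691128401, 389·166660²=10804691128400, difference 1.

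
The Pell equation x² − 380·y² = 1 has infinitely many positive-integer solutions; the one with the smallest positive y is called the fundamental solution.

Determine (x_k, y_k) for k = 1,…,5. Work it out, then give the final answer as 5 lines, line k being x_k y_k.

√380 → a₀=19, period (2,38); ℓ=2 even so k=1
i=0: a=19 ⇒ p=19, q=1
i=1: a=2 ⇒ p=39, q=2
→ (39, 2).  Check: 39²=1521, 380·2²=1520, difference 1.
n=2: (39,2)∘(39,2) = (39·39+380·2·2, 39·2+2·39) = (3041,156)
n=3: (3041,156)∘(39,2) = (39·3041+380·2·156, 39·156+2·3041) = (237159,12166)
n=4: (237159,12166)∘(39,2) = (39·237159+380·2·12166, 39·12166+2·237159) = (18495361,948792)
n=5: (18495361,948792)∘(39,2) = (39·18495361+380·2·948792, 39·948792+2·18495361) = (1442400999,73993610)

39 2
3041 156
237159 12166
18495361 948792
1442400999 73993610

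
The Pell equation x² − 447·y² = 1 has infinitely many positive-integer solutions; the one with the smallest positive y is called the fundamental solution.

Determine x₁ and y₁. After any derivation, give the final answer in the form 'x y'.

148 7

√447 → a₀=21, period (7,42); ℓ=2 even so k=1
step 0: (21, 1)  from 21·(1,0) + (0,1)
step 1: (148, 7)  from 7·(21,1) + (1,0)
→ (148, 7).  Check: 148²=21904, 447·7²=21903, difference 1.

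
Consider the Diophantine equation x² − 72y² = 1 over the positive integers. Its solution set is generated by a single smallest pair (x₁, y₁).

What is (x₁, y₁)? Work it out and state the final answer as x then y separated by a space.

17 2

√72 = [8; 2,16, …], period ℓ=2 (even) → k=1
k=0  a_k=8  p_k/q_k = 8/1
k=1  a_k=2  p_k/q_k = 17/2
→ (17, 2).  Check: 17²=289, 72·2²=288, difference 1.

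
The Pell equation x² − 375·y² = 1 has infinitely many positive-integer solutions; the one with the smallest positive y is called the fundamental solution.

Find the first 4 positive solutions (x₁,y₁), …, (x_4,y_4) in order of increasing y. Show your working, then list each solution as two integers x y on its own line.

√375 = [19; 2,1,2,1,5,1,2,1,2,38, …], period ℓ=10 (even) → k=9
a_0=19:  p_0=19·1+0=19,  q_0=19·0+1=1
a_1=2:  p_1=2·19+1=39,  q_1=2·1+0=2
a_2=1:  p_2=1·39+19=58,  q_2=1·2+1=3
…
a_4=1:  p_4=1·155+58=213,  q_4=1·8+3=11
a_5=5:  p_5=5·213+155=1220,  q_5=5·11+8=63
…
a_7=2:  p_7=2·1433+1220=4086,  q_7=2·74+63=211
a_8=1:  p_8=1·4086+1433=5519,  q_8=1·211+74=285
a_9=2:  p_9=2·5519+4086=15124,  q_9=2·285+211=781
fundamental: x₁=15124, y₁=781  (since 228735376 − 375·609961 = 1)
k=2:  x_2 = 15124·15124+375·781·781 = 457470751,  y_2 = 15124·781+781·15124 = 23623688
k=3:  x_3 = 15124·457470751+375·781·23623688 = 13837575261124,  y_3 = 15124·23623688+781·457470751 = 714569313843
k=4:  x_4 = 15124·13837575261124+375·781·714569313843 = 418558976041008001,  y_4 = 15124·714569313843+781·13837575261124 = 21614292581499376

15124 781
457470751 23623688
13837575261124 714569313843
418558976041008001 21614292581499376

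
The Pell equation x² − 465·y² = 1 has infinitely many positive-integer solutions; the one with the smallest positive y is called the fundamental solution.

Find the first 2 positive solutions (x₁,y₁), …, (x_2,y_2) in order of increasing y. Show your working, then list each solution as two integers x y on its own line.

15871 736
503777281 23362112

√465 = [21; 1,1,3,2,2,2,3,1,1,42, …], period ℓ=10 (even) → k=9
k=0  a_k=21  p_k/q_k = 21/1
k=1  a_k=1  p_k/q_k = 22/1
k=2  a_k=1  p_k/q_k = 43/2
…
k=5  a_k=2  p_k/q_k = 841/39
k=6  a_k=2  p_k/q_k = 2027/94
…
k=8  a_k=1  p_k/q_k = 8949/415
k=9  a_k=1  p_k/q_k = 15871/736
→ (15871, 736).  Check: 15871²=251888641, 465·736²=251888640, difference 1.
k=2:  x_2 = 15871·15871+465·736·736 = 503777281,  y_2 = 15871·736+736·15871 = 23362112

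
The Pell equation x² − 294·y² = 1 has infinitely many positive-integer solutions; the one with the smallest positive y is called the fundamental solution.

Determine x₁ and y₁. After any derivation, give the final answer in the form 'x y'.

4801 280

√294 → a₀=17, period (6,1,4,1,6,34); ℓ=6 even so k=5
a_0=17:  p_0=17·1+0=17,  q_0=17·0+1=1
a_1=6:  p_1=6·17+1=103,  q_1=6·1+0=6
…
a_4=1:  p_4=1·583+120=703,  q_4=1·34+7=41
a_5=6:  p_5=6·703+583=4801,  q_5=6·41+34=280
fundamental: x₁=4801, y₁=280  (since 23049601 − 294·78400 = 1)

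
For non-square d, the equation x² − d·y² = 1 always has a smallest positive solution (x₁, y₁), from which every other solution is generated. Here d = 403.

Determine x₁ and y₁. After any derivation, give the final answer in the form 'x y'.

669878 33369

√403 = [20; 13,2,1,3,1,3,1,2,13,40, …], period ℓ=10 (even) → k=9
step 0: (20, 1)  from 20·(1,0) + (0,1)
step 1: (261, 13)  from 13·(20,1) + (1,0)
…
step 4: (2951, 147)  from 3·(803,40) + (542,27)
step 5: (3754, 187)  from 1·(2951,147) + (803,40)
step 6: (14213, 708)  from 3·(3754,187) + (2951,147)
step 7: (17967, 895)  from 1·(14213,708) + (3754,187)
step 8: (50147, 2498)  from 2·(17967,895) + (14213,708)
step 9: (669878, 33369)  from 13·(50147,2498) + (17967,895)
→ (669878, 33369).  Check: 669878²=448736534884, 403·33369²=448736534883, difference 1.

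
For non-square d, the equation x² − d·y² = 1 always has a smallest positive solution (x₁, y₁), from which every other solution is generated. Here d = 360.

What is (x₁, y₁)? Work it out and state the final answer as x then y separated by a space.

19 1

[18; 1,36] for √360; ℓ=2 ⇒ convergent index 1
step 0: (18, 1)  from 18·(1,0) + (0,1)
step 1: (19, 1)  from 1·(18,1) + (1,0)
fundamental: x₁=19, y₁=1  (since 361 − 360·1 = 1)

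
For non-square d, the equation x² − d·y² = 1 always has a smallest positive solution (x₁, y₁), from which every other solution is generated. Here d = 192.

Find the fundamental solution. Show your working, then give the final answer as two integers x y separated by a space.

97 7

[13; 1,5,1,26] for √192; ℓ=4 ⇒ convergent index 3
i=0: a=13 ⇒ p=13, q=1
…
i=2: a=5 ⇒ p=83, q=6
i=3: a=1 ⇒ p=97, q=7
fundamental: x₁=97, y₁=7  (since 9409 − 192·49 = 1)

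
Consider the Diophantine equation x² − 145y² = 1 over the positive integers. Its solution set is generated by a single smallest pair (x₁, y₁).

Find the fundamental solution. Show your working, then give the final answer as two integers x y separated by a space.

289 24

√145 = [12; 24, …], period ℓ=1 (odd) → k=1
step 0: (12, 1)  from 12·(1,0) + (0,1)
step 1: (289, 24)  from 24·(12,1) + (1,0)
→ (289, 24).  Check: 289²=83521, 145·24²=83520, difference 1.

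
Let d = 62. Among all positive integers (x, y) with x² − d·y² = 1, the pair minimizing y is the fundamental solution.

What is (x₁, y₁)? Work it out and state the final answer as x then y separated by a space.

63 8

√62 → a₀=7, period (1,6,1,14); ℓ=4 even so k=3
k=0  a_k=7  p_k/q_k = 7/1
k=1  a_k=1  p_k/q_k = 8/1
k=2  a_k=6  p_k/q_k = 55/7
k=3  a_k=1  p_k/q_k = 63/8
fundamental: x₁=63, y₁=8  (since 3969 − 62·64 = 1)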